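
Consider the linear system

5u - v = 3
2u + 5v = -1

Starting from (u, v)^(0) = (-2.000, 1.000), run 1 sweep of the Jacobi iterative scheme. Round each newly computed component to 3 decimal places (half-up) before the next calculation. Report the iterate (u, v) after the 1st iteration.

(0.800, 0.600)

Iteration 1:
  u = (3 - (-1)·1.000) / (5) = 0.800
  v = (-1 - (2)·-2.000) / (5) = 0.600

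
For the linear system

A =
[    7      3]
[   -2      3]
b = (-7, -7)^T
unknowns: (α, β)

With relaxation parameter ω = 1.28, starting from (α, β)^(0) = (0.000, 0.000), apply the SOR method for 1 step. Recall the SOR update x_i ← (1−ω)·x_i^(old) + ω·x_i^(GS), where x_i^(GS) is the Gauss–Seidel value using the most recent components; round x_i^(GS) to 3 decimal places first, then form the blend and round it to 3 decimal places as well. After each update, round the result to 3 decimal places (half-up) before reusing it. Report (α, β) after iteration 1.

Iteration 1:
  α: GS value = (-7 - (3)·0.000) / (7) = -1.000;  α ← (1−ω)·0.000 + ω·-1.000 = -1.280
  β: GS value = (-7 - (-2)·-1.280) / (3) = -3.187;  β ← (1−ω)·0.000 + ω·-3.187 = -4.079

(-1.280, -4.079)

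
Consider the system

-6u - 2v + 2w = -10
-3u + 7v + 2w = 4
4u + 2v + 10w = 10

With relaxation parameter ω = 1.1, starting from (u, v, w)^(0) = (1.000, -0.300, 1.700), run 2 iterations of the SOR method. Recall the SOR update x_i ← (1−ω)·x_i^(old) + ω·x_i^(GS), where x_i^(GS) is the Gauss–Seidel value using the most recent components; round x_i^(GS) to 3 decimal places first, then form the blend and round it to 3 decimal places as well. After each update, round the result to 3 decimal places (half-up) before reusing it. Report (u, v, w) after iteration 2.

(0.955, 1.088, 0.484)

Iteration 1:
  u: GS value = (-10 - (-2)·-0.300 - (2)·1.700) / (-6) = 2.333;  u ← (1−ω)·1.000 + ω·2.333 = 2.466
  v: GS value = (4 - (-3)·2.466 - (2)·1.700) / (7) = 1.143;  v ← (1−ω)·-0.300 + ω·1.143 = 1.287
  w: GS value = (10 - (4)·2.466 - (2)·1.287) / (10) = -0.244;  w ← (1−ω)·1.700 + ω·-0.244 = -0.438
Iteration 2:
  u: GS value = (-10 - (-2)·1.287 - (2)·-0.438) / (-6) = 1.092;  u ← (1−ω)·2.466 + ω·1.092 = 0.955
  v: GS value = (4 - (-3)·0.955 - (2)·-0.438) / (7) = 1.106;  v ← (1−ω)·1.287 + ω·1.106 = 1.088
  w: GS value = (10 - (4)·0.955 - (2)·1.088) / (10) = 0.400;  w ← (1−ω)·-0.438 + ω·0.400 = 0.484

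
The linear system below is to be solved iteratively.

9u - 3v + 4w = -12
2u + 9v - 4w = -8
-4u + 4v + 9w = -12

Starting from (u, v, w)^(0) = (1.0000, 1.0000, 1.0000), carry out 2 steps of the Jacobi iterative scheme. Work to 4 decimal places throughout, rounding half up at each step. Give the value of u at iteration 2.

-0.9630

Iteration 1:
  u = (-12 - (-3)·1.0000 - (4)·1.0000) / (9) = -1.4444
  v = (-8 - (2)·1.0000 - (-4)·1.0000) / (9) = -0.6667
  w = (-12 - (-4)·1.0000 - (4)·1.0000) / (9) = -1.3333
Iteration 2:
  u = (-12 - (-3)·-0.6667 - (4)·-1.3333) / (9) = -0.9630
  v = (-8 - (2)·-1.4444 - (-4)·-1.3333) / (9) = -1.1605
  w = (-12 - (-4)·-1.4444 - (4)·-0.6667) / (9) = -1.6790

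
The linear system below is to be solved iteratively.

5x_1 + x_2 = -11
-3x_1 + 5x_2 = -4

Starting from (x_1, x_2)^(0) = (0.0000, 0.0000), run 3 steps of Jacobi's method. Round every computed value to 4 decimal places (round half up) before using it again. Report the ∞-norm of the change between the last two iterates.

Iteration 1:
  x_1 = (-11 - (1)·0.0000) / (5) = -2.2000
  x_2 = (-4 - (-3)·0.0000) / (5) = -0.8000
Iteration 2:
  x_1 = (-11 - (1)·-0.8000) / (5) = -2.0400
  x_2 = (-4 - (-3)·-2.2000) / (5) = -2.1200
Iteration 3:
  x_1 = (-11 - (1)·-2.1200) / (5) = -1.7760
  x_2 = (-4 - (-3)·-2.0400) / (5) = -2.0240
Change: (0.2640, 0.0960) → max |·| = 0.2640

0.2640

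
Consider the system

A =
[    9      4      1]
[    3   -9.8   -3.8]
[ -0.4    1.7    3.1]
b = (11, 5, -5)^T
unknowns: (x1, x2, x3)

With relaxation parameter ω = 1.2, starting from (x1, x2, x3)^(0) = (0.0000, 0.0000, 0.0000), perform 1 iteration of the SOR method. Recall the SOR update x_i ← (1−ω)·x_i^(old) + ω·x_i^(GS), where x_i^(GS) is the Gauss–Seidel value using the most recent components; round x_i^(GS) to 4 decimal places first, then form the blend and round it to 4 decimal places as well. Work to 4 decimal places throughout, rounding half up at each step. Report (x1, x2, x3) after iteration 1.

(1.4666, -0.0734, -1.6601)

Iteration 1:
  x1: GS value = (11 - (4)·0.0000 - (1)·0.0000) / (9) = 1.2222;  x1 ← (1−ω)·0.0000 + ω·1.2222 = 1.4666
  x2: GS value = (5 - (3)·1.4666 - (-3.8)·0.0000) / (-9.8) = -0.0612;  x2 ← (1−ω)·0.0000 + ω·-0.0612 = -0.0734
  x3: GS value = (-5 - (-0.4)·1.4666 - (1.7)·-0.0734) / (3.1) = -1.3834;  x3 ← (1−ω)·0.0000 + ω·-1.3834 = -1.6601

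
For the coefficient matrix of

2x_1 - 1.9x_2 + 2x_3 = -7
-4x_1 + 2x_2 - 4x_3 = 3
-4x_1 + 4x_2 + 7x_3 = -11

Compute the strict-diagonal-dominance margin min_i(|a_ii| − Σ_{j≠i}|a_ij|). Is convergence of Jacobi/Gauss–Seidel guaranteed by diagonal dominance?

row 1: |2| − (1.9+2) = -1.9
row 2: |2| − (4+4) = -6
row 3: |7| − (4+4) = -1
minimum over rows = -6 → not strictly diagonally dominant

-6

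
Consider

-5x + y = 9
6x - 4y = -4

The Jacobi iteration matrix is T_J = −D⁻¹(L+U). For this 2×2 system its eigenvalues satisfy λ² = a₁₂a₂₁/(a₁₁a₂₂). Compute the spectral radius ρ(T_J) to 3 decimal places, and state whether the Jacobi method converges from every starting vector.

0.548

a₁₂a₂₁/(a₁₁a₂₂) = (1)·(6) / ((-5)·(-4)) = 0.300000
ρ = √|0.300000| = √0.300000 = 0.548
ρ < 1, so Jacobi converges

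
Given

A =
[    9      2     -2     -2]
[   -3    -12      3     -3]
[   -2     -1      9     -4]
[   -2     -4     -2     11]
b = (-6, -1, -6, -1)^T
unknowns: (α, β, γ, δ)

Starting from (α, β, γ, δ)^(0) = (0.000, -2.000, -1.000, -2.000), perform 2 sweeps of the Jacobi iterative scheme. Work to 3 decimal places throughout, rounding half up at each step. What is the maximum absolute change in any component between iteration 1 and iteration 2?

0.545

Iteration 1:
  α = (-6 - (2)·-2.000 - (-2)·-1.000 - (-2)·-2.000) / (9) = -0.889
  β = (-1 - (-3)·0.000 - (3)·-1.000 - (-3)·-2.000) / (-12) = 0.333
  γ = (-6 - (-2)·0.000 - (-1)·-2.000 - (-4)·-2.000) / (9) = -1.778
  δ = (-1 - (-2)·0.000 - (-4)·-2.000 - (-2)·-1.000) / (11) = -1.000
Iteration 2:
  α = (-6 - (2)·0.333 - (-2)·-1.778 - (-2)·-1.000) / (9) = -1.358
  β = (-1 - (-3)·-0.889 - (3)·-1.778 - (-3)·-1.000) / (-12) = 0.111
  γ = (-6 - (-2)·-0.889 - (-1)·0.333 - (-4)·-1.000) / (9) = -1.272
  δ = (-1 - (-2)·-0.889 - (-4)·0.333 - (-2)·-1.778) / (11) = -0.455
Change: (-0.469, -0.222, 0.506, 0.545) → max |·| = 0.545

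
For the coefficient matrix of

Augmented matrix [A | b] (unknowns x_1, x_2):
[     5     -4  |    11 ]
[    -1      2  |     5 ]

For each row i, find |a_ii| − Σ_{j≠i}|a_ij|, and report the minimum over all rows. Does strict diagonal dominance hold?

1

row 1: |5| − (4) = 1
row 2: |2| − (1) = 1
minimum over rows = 1 → strictly diagonally dominant (convergence guaranteed)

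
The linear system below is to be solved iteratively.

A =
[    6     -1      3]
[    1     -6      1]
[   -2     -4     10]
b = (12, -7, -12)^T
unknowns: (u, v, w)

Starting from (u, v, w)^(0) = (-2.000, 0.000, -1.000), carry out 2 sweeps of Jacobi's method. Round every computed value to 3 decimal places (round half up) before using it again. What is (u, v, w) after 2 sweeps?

(2.911, 1.317, -0.433)

Iteration 1:
  u = (12 - (-1)·0.000 - (3)·-1.000) / (6) = 2.500
  v = (-7 - (1)·-2.000 - (1)·-1.000) / (-6) = 0.667
  w = (-12 - (-2)·-2.000 - (-4)·0.000) / (10) = -1.600
Iteration 2:
  u = (12 - (-1)·0.667 - (3)·-1.600) / (6) = 2.911
  v = (-7 - (1)·2.500 - (1)·-1.600) / (-6) = 1.317
  w = (-12 - (-2)·2.500 - (-4)·0.667) / (10) = -0.433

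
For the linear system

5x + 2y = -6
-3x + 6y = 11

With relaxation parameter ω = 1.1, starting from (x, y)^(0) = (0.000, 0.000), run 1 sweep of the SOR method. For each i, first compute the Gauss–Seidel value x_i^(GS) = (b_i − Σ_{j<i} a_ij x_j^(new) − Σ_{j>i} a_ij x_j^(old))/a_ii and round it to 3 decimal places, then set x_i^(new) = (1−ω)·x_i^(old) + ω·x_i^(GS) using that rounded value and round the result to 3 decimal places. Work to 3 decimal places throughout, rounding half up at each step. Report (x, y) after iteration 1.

Iteration 1:
  x: GS value = (-6 - (2)·0.000) / (5) = -1.200;  x ← (1−ω)·0.000 + ω·-1.200 = -1.320
  y: GS value = (11 - (-3)·-1.320) / (6) = 1.173;  y ← (1−ω)·0.000 + ω·1.173 = 1.290

(-1.320, 1.290)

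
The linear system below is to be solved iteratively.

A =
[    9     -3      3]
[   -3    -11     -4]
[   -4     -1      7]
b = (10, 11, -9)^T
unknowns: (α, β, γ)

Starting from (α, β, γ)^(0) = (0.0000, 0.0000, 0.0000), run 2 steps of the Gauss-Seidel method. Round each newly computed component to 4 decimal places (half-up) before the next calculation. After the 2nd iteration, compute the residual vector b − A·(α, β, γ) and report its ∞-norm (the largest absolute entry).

1.1584

Iteration 1:
  α = (10 - (-3)·0.0000 - (3)·0.0000) / (9) = 1.1111
  β = (11 - (-3)·1.1111 - (-4)·0.0000) / (-11) = -1.3030
  γ = (-9 - (-4)·1.1111 - (-1)·-1.3030) / (7) = -0.8369
Iteration 2:
  α = (10 - (-3)·-1.3030 - (3)·-0.8369) / (9) = 0.9557
  β = (11 - (-3)·0.9557 - (-4)·-0.8369) / (-11) = -0.9563
  γ = (-9 - (-4)·0.9557 - (-1)·-0.9563) / (7) = -0.8762
Residual b − A·x = (1.1584, -0.1570, -0.0001); ∞-norm = 1.1584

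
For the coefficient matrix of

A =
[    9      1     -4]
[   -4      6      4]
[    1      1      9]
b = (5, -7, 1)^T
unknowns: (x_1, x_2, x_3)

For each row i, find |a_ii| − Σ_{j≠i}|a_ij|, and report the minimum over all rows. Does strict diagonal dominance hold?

row 1: |9| − (1+4) = 4
row 2: |6| − (4+4) = -2
row 3: |9| − (1+1) = 7
minimum over rows = -2 → not strictly diagonally dominant

-2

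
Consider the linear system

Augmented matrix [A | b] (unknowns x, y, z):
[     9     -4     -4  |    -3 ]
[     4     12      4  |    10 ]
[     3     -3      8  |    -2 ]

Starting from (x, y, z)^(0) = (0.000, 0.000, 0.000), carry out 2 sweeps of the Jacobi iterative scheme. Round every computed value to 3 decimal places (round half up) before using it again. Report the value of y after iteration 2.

1.028

Iteration 1:
  x = (-3 - (-4)·0.000 - (-4)·0.000) / (9) = -0.333
  y = (10 - (4)·0.000 - (4)·0.000) / (12) = 0.833
  z = (-2 - (3)·0.000 - (-3)·0.000) / (8) = -0.250
Iteration 2:
  x = (-3 - (-4)·0.833 - (-4)·-0.250) / (9) = -0.074
  y = (10 - (4)·-0.333 - (4)·-0.250) / (12) = 1.028
  z = (-2 - (3)·-0.333 - (-3)·0.833) / (8) = 0.187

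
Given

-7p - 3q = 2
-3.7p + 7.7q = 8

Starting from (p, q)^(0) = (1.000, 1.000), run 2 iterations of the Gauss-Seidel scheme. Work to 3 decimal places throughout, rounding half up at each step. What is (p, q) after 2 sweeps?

(-0.584, 0.758)

Iteration 1:
  p = (2 - (-3)·1.000) / (-7) = -0.714
  q = (8 - (-3.7)·-0.714) / (7.7) = 0.696
Iteration 2:
  p = (2 - (-3)·0.696) / (-7) = -0.584
  q = (8 - (-3.7)·-0.584) / (7.7) = 0.758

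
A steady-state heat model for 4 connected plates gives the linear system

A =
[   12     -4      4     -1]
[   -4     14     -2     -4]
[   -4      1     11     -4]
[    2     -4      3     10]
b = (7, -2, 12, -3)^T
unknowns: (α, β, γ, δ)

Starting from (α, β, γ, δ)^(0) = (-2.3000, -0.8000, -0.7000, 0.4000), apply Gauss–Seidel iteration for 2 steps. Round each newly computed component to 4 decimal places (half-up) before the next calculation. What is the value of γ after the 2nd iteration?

0.8183

Iteration 1:
  α = (7 - (-4)·-0.8000 - (4)·-0.7000 - (-1)·0.4000) / (12) = 0.5833
  β = (-2 - (-4)·0.5833 - (-2)·-0.7000 - (-4)·0.4000) / (14) = 0.0381
  γ = (12 - (-4)·0.5833 - (1)·0.0381 - (-4)·0.4000) / (11) = 1.4450
  δ = (-3 - (2)·0.5833 - (-4)·0.0381 - (3)·1.4450) / (10) = -0.8349
Iteration 2:
  α = (7 - (-4)·0.0381 - (4)·1.4450 - (-1)·-0.8349) / (12) = 0.0448
  β = (-2 - (-4)·0.0448 - (-2)·1.4450 - (-4)·-0.8349) / (14) = -0.1622
  γ = (12 - (-4)·0.0448 - (1)·-0.1622 - (-4)·-0.8349) / (11) = 0.8183
  δ = (-3 - (2)·0.0448 - (-4)·-0.1622 - (3)·0.8183) / (10) = -0.6193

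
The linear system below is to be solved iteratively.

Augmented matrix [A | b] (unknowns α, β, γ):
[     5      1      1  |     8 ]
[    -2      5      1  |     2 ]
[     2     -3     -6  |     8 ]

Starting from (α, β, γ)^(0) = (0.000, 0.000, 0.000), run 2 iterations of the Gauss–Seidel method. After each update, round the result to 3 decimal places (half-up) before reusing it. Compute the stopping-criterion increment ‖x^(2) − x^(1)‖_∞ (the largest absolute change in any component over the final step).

0.286

Iteration 1:
  α = (8 - (1)·0.000 - (1)·0.000) / (5) = 1.600
  β = (2 - (-2)·1.600 - (1)·0.000) / (5) = 1.040
  γ = (8 - (2)·1.600 - (-3)·1.040) / (-6) = -1.320
Iteration 2:
  α = (8 - (1)·1.040 - (1)·-1.320) / (5) = 1.656
  β = (2 - (-2)·1.656 - (1)·-1.320) / (5) = 1.326
  γ = (8 - (2)·1.656 - (-3)·1.326) / (-6) = -1.444
Change: (0.056, 0.286, -0.124) → max |·| = 0.286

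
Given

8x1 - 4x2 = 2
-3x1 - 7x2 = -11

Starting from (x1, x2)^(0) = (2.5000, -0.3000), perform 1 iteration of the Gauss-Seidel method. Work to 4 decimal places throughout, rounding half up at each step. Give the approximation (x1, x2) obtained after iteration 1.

(0.1000, 1.5286)

Iteration 1:
  x1 = (2 - (-4)·-0.3000) / (8) = 0.1000
  x2 = (-11 - (-3)·0.1000) / (-7) = 1.5286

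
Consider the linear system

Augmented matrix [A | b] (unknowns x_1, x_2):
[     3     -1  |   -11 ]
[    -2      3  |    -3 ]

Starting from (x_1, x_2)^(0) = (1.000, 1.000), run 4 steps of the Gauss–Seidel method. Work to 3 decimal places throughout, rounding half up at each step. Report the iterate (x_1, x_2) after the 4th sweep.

(-5.123, -4.415)

Iteration 1:
  x_1 = (-11 - (-1)·1.000) / (3) = -3.333
  x_2 = (-3 - (-2)·-3.333) / (3) = -3.222
Iteration 2:
  x_1 = (-11 - (-1)·-3.222) / (3) = -4.741
  x_2 = (-3 - (-2)·-4.741) / (3) = -4.161
Iteration 3:
  x_1 = (-11 - (-1)·-4.161) / (3) = -5.054
  x_2 = (-3 - (-2)·-5.054) / (3) = -4.369
Iteration 4:
  x_1 = (-11 - (-1)·-4.369) / (3) = -5.123
  x_2 = (-3 - (-2)·-5.123) / (3) = -4.415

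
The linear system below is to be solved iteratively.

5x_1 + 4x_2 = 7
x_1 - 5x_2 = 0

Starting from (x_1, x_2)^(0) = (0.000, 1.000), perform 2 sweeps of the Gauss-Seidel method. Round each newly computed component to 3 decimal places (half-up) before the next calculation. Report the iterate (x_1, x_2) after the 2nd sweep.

(1.304, 0.261)

Iteration 1:
  x_1 = (7 - (4)·1.000) / (5) = 0.600
  x_2 = (0 - (1)·0.600) / (-5) = 0.120
Iteration 2:
  x_1 = (7 - (4)·0.120) / (5) = 1.304
  x_2 = (0 - (1)·1.304) / (-5) = 0.261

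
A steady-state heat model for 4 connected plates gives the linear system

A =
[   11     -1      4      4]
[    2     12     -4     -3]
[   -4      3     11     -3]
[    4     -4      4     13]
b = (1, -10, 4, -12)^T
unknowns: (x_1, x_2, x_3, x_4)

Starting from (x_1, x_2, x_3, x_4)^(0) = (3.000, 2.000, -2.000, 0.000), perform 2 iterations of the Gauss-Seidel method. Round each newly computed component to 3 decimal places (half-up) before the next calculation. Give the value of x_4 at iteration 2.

Iteration 1:
  x_1 = (1 - (-1)·2.000 - (4)·-2.000 - (4)·0.000) / (11) = 1.000
  x_2 = (-10 - (2)·1.000 - (-4)·-2.000 - (-3)·0.000) / (12) = -1.667
  x_3 = (4 - (-4)·1.000 - (3)·-1.667 - (-3)·0.000) / (11) = 1.182
  x_4 = (-12 - (4)·1.000 - (-4)·-1.667 - (4)·1.182) / (13) = -2.107
Iteration 2:
  x_1 = (1 - (-1)·-1.667 - (4)·1.182 - (4)·-2.107) / (11) = 0.276
  x_2 = (-10 - (2)·0.276 - (-4)·1.182 - (-3)·-2.107) / (12) = -1.012
  x_3 = (4 - (-4)·0.276 - (3)·-1.012 - (-3)·-2.107) / (11) = 0.165
  x_4 = (-12 - (4)·0.276 - (-4)·-1.012 - (4)·0.165) / (13) = -1.370

-1.370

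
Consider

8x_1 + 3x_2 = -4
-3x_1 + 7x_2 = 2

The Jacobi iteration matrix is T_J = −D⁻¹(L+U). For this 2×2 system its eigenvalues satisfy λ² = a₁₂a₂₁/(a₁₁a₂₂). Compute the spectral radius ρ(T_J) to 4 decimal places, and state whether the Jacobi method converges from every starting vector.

0.4009

a₁₂a₂₁/(a₁₁a₂₂) = (3)·(-3) / ((8)·(7)) = -0.160714
ρ = √|-0.160714| = √0.160714 = 0.4009
ρ < 1, so Jacobi converges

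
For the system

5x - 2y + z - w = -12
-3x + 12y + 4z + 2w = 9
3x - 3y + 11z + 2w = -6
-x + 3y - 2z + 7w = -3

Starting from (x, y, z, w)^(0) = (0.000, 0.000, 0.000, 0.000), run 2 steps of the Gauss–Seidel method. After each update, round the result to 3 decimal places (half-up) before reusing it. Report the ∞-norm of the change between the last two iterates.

Iteration 1:
  x = (-12 - (-2)·0.000 - (1)·0.000 - (-1)·0.000) / (5) = -2.400
  y = (9 - (-3)·-2.400 - (4)·0.000 - (2)·0.000) / (12) = 0.150
  z = (-6 - (3)·-2.400 - (-3)·0.150 - (2)·0.000) / (11) = 0.150
  w = (-3 - (-1)·-2.400 - (3)·0.150 - (-2)·0.150) / (7) = -0.793
Iteration 2:
  x = (-12 - (-2)·0.150 - (1)·0.150 - (-1)·-0.793) / (5) = -2.529
  y = (9 - (-3)·-2.529 - (4)·0.150 - (2)·-0.793) / (12) = 0.200
  z = (-6 - (3)·-2.529 - (-3)·0.200 - (2)·-0.793) / (11) = 0.343
  w = (-3 - (-1)·-2.529 - (3)·0.200 - (-2)·0.343) / (7) = -0.778
Change: (-0.129, 0.050, 0.193, 0.015) → max |·| = 0.193

0.193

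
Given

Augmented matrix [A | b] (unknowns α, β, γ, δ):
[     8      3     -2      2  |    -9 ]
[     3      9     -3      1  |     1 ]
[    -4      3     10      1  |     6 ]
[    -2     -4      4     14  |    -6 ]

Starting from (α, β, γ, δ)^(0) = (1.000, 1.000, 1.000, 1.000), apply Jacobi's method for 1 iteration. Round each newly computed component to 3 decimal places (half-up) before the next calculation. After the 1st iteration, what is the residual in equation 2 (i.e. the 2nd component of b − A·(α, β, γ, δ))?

Iteration 1:
  α = (-9 - (3)·1.000 - (-2)·1.000 - (2)·1.000) / (8) = -1.500
  β = (1 - (3)·1.000 - (-3)·1.000 - (1)·1.000) / (9) = 0.000
  γ = (6 - (-4)·1.000 - (3)·1.000 - (1)·1.000) / (10) = 0.600
  δ = (-6 - (-2)·1.000 - (-4)·1.000 - (4)·1.000) / (14) = -0.286
Residual b − A·x = (4.772, 7.586, -5.714, -7.396)

7.586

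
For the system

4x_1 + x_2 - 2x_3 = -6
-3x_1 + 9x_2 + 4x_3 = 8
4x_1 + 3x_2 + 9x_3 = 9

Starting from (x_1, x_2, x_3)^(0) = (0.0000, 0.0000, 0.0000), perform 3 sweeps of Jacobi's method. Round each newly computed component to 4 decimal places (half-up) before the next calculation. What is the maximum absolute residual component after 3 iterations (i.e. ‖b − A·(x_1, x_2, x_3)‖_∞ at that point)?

Iteration 1:
  x_1 = (-6 - (1)·0.0000 - (-2)·0.0000) / (4) = -1.5000
  x_2 = (8 - (-3)·0.0000 - (4)·0.0000) / (9) = 0.8889
  x_3 = (9 - (4)·0.0000 - (3)·0.0000) / (9) = 1.0000
Iteration 2:
  x_1 = (-6 - (1)·0.8889 - (-2)·1.0000) / (4) = -1.2222
  x_2 = (8 - (-3)·-1.5000 - (4)·1.0000) / (9) = -0.0556
  x_3 = (9 - (4)·-1.5000 - (3)·0.8889) / (9) = 1.3704
Iteration 3:
  x_1 = (-6 - (1)·-0.0556 - (-2)·1.3704) / (4) = -0.8009
  x_2 = (8 - (-3)·-1.2222 - (4)·1.3704) / (9) = -0.1276
  x_3 = (9 - (4)·-1.2222 - (3)·-0.0556) / (9) = 1.5617
Residual b − A·x = (0.4546, 0.4989, -1.4689); ∞-norm = 1.4689

1.4689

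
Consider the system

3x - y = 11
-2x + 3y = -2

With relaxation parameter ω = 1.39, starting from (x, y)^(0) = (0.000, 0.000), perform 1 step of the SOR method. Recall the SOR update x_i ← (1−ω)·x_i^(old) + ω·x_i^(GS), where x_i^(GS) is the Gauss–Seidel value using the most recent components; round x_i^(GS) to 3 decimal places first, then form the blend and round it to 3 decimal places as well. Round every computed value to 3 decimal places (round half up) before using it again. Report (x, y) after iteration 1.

(5.097, 3.796)

Iteration 1:
  x: GS value = (11 - (-1)·0.000) / (3) = 3.667;  x ← (1−ω)·0.000 + ω·3.667 = 5.097
  y: GS value = (-2 - (-2)·5.097) / (3) = 2.731;  y ← (1−ω)·0.000 + ω·2.731 = 3.796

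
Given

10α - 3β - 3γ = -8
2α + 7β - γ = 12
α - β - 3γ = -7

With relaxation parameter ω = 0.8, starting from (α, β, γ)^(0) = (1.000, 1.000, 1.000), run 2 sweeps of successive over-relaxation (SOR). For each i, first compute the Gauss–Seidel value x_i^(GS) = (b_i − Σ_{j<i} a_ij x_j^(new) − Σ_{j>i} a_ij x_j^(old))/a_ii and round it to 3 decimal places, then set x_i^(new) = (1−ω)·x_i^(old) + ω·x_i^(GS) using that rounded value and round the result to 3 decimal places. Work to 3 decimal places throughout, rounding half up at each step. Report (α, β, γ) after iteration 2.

(0.162, 1.856, 1.741)

Iteration 1:
  α: GS value = (-8 - (-3)·1.000 - (-3)·1.000) / (10) = -0.200;  α ← (1−ω)·1.000 + ω·-0.200 = 0.040
  β: GS value = (12 - (2)·0.040 - (-1)·1.000) / (7) = 1.846;  β ← (1−ω)·1.000 + ω·1.846 = 1.677
  γ: GS value = (-7 - (1)·0.040 - (-1)·1.677) / (-3) = 1.788;  γ ← (1−ω)·1.000 + ω·1.788 = 1.630
Iteration 2:
  α: GS value = (-8 - (-3)·1.677 - (-3)·1.630) / (10) = 0.192;  α ← (1−ω)·0.040 + ω·0.192 = 0.162
  β: GS value = (12 - (2)·0.162 - (-1)·1.630) / (7) = 1.901;  β ← (1−ω)·1.677 + ω·1.901 = 1.856
  γ: GS value = (-7 - (1)·0.162 - (-1)·1.856) / (-3) = 1.769;  γ ← (1−ω)·1.630 + ω·1.769 = 1.741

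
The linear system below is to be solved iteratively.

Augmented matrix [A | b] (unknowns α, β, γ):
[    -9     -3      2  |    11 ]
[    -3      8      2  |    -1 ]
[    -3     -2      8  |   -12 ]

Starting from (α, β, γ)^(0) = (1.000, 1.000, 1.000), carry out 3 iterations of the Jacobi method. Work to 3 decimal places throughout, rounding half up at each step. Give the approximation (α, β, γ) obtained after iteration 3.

(-1.531, -0.156, -2.133)

Iteration 1:
  α = (11 - (-3)·1.000 - (2)·1.000) / (-9) = -1.333
  β = (-1 - (-3)·1.000 - (2)·1.000) / (8) = 0.000
  γ = (-12 - (-3)·1.000 - (-2)·1.000) / (8) = -0.875
Iteration 2:
  α = (11 - (-3)·0.000 - (2)·-0.875) / (-9) = -1.417
  β = (-1 - (-3)·-1.333 - (2)·-0.875) / (8) = -0.406
  γ = (-12 - (-3)·-1.333 - (-2)·0.000) / (8) = -2.000
Iteration 3:
  α = (11 - (-3)·-0.406 - (2)·-2.000) / (-9) = -1.531
  β = (-1 - (-3)·-1.417 - (2)·-2.000) / (8) = -0.156
  γ = (-12 - (-3)·-1.417 - (-2)·-0.406) / (8) = -2.133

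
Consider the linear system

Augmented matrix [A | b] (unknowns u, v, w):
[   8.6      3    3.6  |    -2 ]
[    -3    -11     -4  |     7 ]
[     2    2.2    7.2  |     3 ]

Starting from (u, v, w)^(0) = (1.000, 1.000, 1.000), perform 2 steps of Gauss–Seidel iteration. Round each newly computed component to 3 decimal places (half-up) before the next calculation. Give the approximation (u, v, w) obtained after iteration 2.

(-0.363, -0.871, 0.784)

Iteration 1:
  u = (-2 - (3)·1.000 - (3.6)·1.000) / (8.6) = -1.000
  v = (7 - (-3)·-1.000 - (-4)·1.000) / (-11) = -0.727
  w = (3 - (2)·-1.000 - (2.2)·-0.727) / (7.2) = 0.917
Iteration 2:
  u = (-2 - (3)·-0.727 - (3.6)·0.917) / (8.6) = -0.363
  v = (7 - (-3)·-0.363 - (-4)·0.917) / (-11) = -0.871
  w = (3 - (2)·-0.363 - (2.2)·-0.871) / (7.2) = 0.784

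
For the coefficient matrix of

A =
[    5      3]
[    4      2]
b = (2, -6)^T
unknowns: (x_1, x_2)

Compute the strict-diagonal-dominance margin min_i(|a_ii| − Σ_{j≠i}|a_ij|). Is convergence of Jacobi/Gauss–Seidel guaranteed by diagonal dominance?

row 1: |5| − (3) = 2
row 2: |2| − (4) = -2
minimum over rows = -2 → not strictly diagonally dominant

-2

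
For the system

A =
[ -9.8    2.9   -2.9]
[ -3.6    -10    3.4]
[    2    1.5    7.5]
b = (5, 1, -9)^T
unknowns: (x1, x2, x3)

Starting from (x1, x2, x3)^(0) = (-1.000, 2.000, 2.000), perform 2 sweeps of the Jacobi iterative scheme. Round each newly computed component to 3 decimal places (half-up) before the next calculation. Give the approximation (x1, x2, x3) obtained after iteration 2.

(0.162, -0.370, -1.252)

Iteration 1:
  x1 = (5 - (2.9)·2.000 - (-2.9)·2.000) / (-9.8) = -0.510
  x2 = (1 - (-3.6)·-1.000 - (3.4)·2.000) / (-10) = 0.940
  x3 = (-9 - (2)·-1.000 - (1.5)·2.000) / (7.5) = -1.333
Iteration 2:
  x1 = (5 - (2.9)·0.940 - (-2.9)·-1.333) / (-9.8) = 0.162
  x2 = (1 - (-3.6)·-0.510 - (3.4)·-1.333) / (-10) = -0.370
  x3 = (-9 - (2)·-0.510 - (1.5)·0.940) / (7.5) = -1.252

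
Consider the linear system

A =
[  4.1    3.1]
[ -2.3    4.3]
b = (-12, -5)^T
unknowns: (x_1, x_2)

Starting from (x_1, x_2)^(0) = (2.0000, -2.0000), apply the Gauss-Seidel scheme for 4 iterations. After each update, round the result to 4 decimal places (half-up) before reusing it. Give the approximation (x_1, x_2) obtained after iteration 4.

(-1.4608, -1.9441)

Iteration 1:
  x_1 = (-12 - (3.1)·-2.0000) / (4.1) = -1.4146
  x_2 = (-5 - (-2.3)·-1.4146) / (4.3) = -1.9194
Iteration 2:
  x_1 = (-12 - (3.1)·-1.9194) / (4.1) = -1.4756
  x_2 = (-5 - (-2.3)·-1.4756) / (4.3) = -1.9521
Iteration 3:
  x_1 = (-12 - (3.1)·-1.9521) / (4.1) = -1.4509
  x_2 = (-5 - (-2.3)·-1.4509) / (4.3) = -1.9389
Iteration 4:
  x_1 = (-12 - (3.1)·-1.9389) / (4.1) = -1.4608
  x_2 = (-5 - (-2.3)·-1.4608) / (4.3) = -1.9441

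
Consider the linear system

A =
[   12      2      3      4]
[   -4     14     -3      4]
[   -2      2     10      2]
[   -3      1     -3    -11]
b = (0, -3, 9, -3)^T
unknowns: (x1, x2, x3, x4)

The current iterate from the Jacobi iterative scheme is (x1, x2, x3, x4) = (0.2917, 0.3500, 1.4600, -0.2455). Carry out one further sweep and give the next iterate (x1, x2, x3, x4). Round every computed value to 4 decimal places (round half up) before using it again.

One sweep:
  x1 = (0 - (2)·0.3500 - (3)·1.4600 - (4)·-0.2455) / (12) = -0.3415
  x2 = (-3 - (-4)·0.2917 - (-3)·1.4600 - (4)·-0.2455) / (14) = 0.2521
  x3 = (9 - (-2)·0.2917 - (2)·0.3500 - (2)·-0.2455) / (10) = 0.9374
  x4 = (-3 - (-3)·0.2917 - (1)·0.3500 - (-3)·1.4600) / (-11) = -0.1732

(-0.3415, 0.2521, 0.9374, -0.1732)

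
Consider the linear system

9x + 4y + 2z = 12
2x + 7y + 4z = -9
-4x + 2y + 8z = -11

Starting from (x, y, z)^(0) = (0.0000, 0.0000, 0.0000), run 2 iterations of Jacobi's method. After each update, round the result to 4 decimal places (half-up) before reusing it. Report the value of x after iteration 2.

2.2103

Iteration 1:
  x = (12 - (4)·0.0000 - (2)·0.0000) / (9) = 1.3333
  y = (-9 - (2)·0.0000 - (4)·0.0000) / (7) = -1.2857
  z = (-11 - (-4)·0.0000 - (2)·0.0000) / (8) = -1.3750
Iteration 2:
  x = (12 - (4)·-1.2857 - (2)·-1.3750) / (9) = 2.2103
  y = (-9 - (2)·1.3333 - (4)·-1.3750) / (7) = -0.8809
  z = (-11 - (-4)·1.3333 - (2)·-1.2857) / (8) = -0.3869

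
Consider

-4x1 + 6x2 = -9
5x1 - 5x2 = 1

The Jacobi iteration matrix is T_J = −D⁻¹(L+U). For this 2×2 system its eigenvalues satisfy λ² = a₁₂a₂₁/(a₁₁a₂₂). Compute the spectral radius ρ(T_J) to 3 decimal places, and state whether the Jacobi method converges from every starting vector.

a₁₂a₂₁/(a₁₁a₂₂) = (6)·(5) / ((-4)·(-5)) = 1.500000
ρ = √|1.500000| = √1.500000 = 1.225
ρ > 1, so Jacobi diverges

1.225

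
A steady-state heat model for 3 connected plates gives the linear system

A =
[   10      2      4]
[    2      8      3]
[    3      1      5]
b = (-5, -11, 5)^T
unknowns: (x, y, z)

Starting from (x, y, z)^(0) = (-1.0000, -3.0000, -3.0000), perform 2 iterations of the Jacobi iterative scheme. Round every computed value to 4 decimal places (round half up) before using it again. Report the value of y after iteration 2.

-2.5250

Iteration 1:
  x = (-5 - (2)·-3.0000 - (4)·-3.0000) / (10) = 1.3000
  y = (-11 - (2)·-1.0000 - (3)·-3.0000) / (8) = 0.0000
  z = (5 - (3)·-1.0000 - (1)·-3.0000) / (5) = 2.2000
Iteration 2:
  x = (-5 - (2)·0.0000 - (4)·2.2000) / (10) = -1.3800
  y = (-11 - (2)·1.3000 - (3)·2.2000) / (8) = -2.5250
  z = (5 - (3)·1.3000 - (1)·0.0000) / (5) = 0.2200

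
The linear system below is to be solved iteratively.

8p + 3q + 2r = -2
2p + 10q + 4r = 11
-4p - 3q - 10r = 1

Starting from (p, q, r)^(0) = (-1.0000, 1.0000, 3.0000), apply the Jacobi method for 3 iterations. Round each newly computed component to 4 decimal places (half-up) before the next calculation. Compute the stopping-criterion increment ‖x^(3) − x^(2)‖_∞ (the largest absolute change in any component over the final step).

Iteration 1:
  p = (-2 - (3)·1.0000 - (2)·3.0000) / (8) = -1.3750
  q = (11 - (2)·-1.0000 - (4)·3.0000) / (10) = 0.1000
  r = (1 - (-4)·-1.0000 - (-3)·1.0000) / (-10) = 0.0000
Iteration 2:
  p = (-2 - (3)·0.1000 - (2)·0.0000) / (8) = -0.2875
  q = (11 - (2)·-1.3750 - (4)·0.0000) / (10) = 1.3750
  r = (1 - (-4)·-1.3750 - (-3)·0.1000) / (-10) = 0.4200
Iteration 3:
  p = (-2 - (3)·1.3750 - (2)·0.4200) / (8) = -0.8706
  q = (11 - (2)·-0.2875 - (4)·0.4200) / (10) = 0.9895
  r = (1 - (-4)·-0.2875 - (-3)·1.3750) / (-10) = -0.3975
Change: (-0.5831, -0.3855, -0.8175) → max |·| = 0.8175

0.8175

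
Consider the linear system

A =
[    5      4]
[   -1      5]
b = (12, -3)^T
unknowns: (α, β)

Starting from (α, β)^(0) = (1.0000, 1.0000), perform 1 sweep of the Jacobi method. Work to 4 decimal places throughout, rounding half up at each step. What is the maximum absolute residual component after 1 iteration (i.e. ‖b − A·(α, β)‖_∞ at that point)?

Iteration 1:
  α = (12 - (4)·1.0000) / (5) = 1.6000
  β = (-3 - (-1)·1.0000) / (5) = -0.4000
Residual b − A·x = (5.6000, 0.6000); ∞-norm = 5.6000

5.6000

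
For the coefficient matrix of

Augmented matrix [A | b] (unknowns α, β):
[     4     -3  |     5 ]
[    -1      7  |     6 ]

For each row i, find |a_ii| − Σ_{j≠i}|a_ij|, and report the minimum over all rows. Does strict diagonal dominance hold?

row 1: |4| − (3) = 1
row 2: |7| − (1) = 6
minimum over rows = 1 → strictly diagonally dominant (convergence guaranteed)

1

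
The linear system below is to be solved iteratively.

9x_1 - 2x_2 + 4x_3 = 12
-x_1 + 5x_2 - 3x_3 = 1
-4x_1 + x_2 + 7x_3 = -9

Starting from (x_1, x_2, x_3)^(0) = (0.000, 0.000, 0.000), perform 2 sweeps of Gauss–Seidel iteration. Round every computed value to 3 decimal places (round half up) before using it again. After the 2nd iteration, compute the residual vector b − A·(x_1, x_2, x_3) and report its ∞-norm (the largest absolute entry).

Iteration 1:
  x_1 = (12 - (-2)·0.000 - (4)·0.000) / (9) = 1.333
  x_2 = (1 - (-1)·1.333 - (-3)·0.000) / (5) = 0.467
  x_3 = (-9 - (-4)·1.333 - (1)·0.467) / (7) = -0.591
Iteration 2:
  x_1 = (12 - (-2)·0.467 - (4)·-0.591) / (9) = 1.700
  x_2 = (1 - (-1)·1.700 - (-3)·-0.591) / (5) = 0.185
  x_3 = (-9 - (-4)·1.700 - (1)·0.185) / (7) = -0.341
Residual b − A·x = (-1.566, 0.752, 0.002); ∞-norm = 1.566

1.566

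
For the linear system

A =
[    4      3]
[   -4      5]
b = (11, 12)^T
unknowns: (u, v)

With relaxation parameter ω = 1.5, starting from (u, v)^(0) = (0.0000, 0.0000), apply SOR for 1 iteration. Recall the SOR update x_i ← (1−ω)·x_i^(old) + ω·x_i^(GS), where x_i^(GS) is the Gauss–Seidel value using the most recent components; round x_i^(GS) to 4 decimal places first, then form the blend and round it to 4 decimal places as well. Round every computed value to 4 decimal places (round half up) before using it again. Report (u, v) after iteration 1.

(4.1250, 8.5500)

Iteration 1:
  u: GS value = (11 - (3)·0.0000) / (4) = 2.7500;  u ← (1−ω)·0.0000 + ω·2.7500 = 4.1250
  v: GS value = (12 - (-4)·4.1250) / (5) = 5.7000;  v ← (1−ω)·0.0000 + ω·5.7000 = 8.5500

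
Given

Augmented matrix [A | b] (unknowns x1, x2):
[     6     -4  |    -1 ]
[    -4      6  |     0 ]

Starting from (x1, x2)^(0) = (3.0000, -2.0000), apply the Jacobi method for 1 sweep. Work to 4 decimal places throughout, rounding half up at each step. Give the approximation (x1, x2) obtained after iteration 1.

Iteration 1:
  x1 = (-1 - (-4)·-2.0000) / (6) = -1.5000
  x2 = (0 - (-4)·3.0000) / (6) = 2.0000

(-1.5000, 2.0000)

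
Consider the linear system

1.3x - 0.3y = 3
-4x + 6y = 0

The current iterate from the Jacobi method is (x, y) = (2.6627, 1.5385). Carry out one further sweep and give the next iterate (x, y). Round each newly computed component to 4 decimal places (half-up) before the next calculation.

(2.6627, 1.7751)

One sweep:
  x = (3 - (-0.3)·1.5385) / (1.3) = 2.6627
  y = (0 - (-4)·2.6627) / (6) = 1.7751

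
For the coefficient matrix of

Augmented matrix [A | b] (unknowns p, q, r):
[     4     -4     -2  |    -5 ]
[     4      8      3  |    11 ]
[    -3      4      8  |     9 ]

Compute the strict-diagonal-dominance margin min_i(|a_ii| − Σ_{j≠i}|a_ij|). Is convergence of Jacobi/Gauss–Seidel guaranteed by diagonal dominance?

row 1: |4| − (4+2) = -2
row 2: |8| − (4+3) = 1
row 3: |8| − (3+4) = 1
minimum over rows = -2 → not strictly diagonally dominant

-2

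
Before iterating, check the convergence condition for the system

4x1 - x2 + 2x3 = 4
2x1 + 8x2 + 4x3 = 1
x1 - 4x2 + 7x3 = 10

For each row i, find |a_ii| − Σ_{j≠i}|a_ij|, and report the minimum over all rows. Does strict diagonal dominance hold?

row 1: |4| − (1+2) = 1
row 2: |8| − (2+4) = 2
row 3: |7| − (1+4) = 2
minimum over rows = 1 → strictly diagonally dominant (convergence guaranteed)

1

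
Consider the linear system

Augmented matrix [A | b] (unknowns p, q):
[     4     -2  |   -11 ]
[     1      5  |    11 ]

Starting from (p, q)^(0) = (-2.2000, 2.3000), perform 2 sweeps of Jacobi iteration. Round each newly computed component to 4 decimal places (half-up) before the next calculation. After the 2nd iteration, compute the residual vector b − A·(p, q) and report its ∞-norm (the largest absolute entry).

0.2400

Iteration 1:
  p = (-11 - (-2)·2.3000) / (4) = -1.6000
  q = (11 - (1)·-2.2000) / (5) = 2.6400
Iteration 2:
  p = (-11 - (-2)·2.6400) / (4) = -1.4300
  q = (11 - (1)·-1.6000) / (5) = 2.5200
Residual b − A·x = (-0.2400, -0.1700); ∞-norm = 0.2400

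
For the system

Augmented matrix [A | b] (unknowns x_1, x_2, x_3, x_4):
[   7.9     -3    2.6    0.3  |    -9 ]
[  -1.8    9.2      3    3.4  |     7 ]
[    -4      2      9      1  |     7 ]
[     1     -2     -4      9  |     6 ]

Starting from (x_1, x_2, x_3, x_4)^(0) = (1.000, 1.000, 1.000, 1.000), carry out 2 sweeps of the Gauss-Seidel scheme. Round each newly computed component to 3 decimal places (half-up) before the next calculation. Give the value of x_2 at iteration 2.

Iteration 1:
  x_1 = (-9 - (-3)·1.000 - (2.6)·1.000 - (0.3)·1.000) / (7.9) = -1.127
  x_2 = (7 - (-1.8)·-1.127 - (3)·1.000 - (3.4)·1.000) / (9.2) = -0.155
  x_3 = (7 - (-4)·-1.127 - (2)·-0.155 - (1)·1.000) / (9) = 0.200
  x_4 = (6 - (1)·-1.127 - (-2)·-0.155 - (-4)·0.200) / (9) = 0.846
Iteration 2:
  x_1 = (-9 - (-3)·-0.155 - (2.6)·0.200 - (0.3)·0.846) / (7.9) = -1.296
  x_2 = (7 - (-1.8)·-1.296 - (3)·0.200 - (3.4)·0.846) / (9.2) = 0.129
  x_3 = (7 - (-4)·-1.296 - (2)·0.129 - (1)·0.846) / (9) = 0.079
  x_4 = (6 - (1)·-1.296 - (-2)·0.129 - (-4)·0.079) / (9) = 0.874

0.129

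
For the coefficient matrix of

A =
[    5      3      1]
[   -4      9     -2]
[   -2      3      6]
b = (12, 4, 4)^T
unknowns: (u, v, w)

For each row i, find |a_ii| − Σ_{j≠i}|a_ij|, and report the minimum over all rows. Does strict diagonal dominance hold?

row 1: |5| − (3+1) = 1
row 2: |9| − (4+2) = 3
row 3: |6| − (2+3) = 1
minimum over rows = 1 → strictly diagonally dominant (convergence guaranteed)

1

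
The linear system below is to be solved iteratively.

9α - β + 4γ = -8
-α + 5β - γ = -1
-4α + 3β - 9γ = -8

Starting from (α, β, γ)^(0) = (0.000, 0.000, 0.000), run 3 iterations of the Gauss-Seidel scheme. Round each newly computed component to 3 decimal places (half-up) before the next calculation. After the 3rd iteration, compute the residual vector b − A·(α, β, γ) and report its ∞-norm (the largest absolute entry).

0.215

Iteration 1:
  α = (-8 - (-1)·0.000 - (4)·0.000) / (9) = -0.889
  β = (-1 - (-1)·-0.889 - (-1)·0.000) / (5) = -0.378
  γ = (-8 - (-4)·-0.889 - (3)·-0.378) / (-9) = 1.158
Iteration 2:
  α = (-8 - (-1)·-0.378 - (4)·1.158) / (9) = -1.446
  β = (-1 - (-1)·-1.446 - (-1)·1.158) / (5) = -0.258
  γ = (-8 - (-4)·-1.446 - (3)·-0.258) / (-9) = 1.446
Iteration 3:
  α = (-8 - (-1)·-0.258 - (4)·1.446) / (9) = -1.560
  β = (-1 - (-1)·-1.560 - (-1)·1.446) / (5) = -0.223
  γ = (-8 - (-4)·-1.560 - (3)·-0.223) / (-9) = 1.508
Residual b − A·x = (-0.215, 0.063, 0.001); ∞-norm = 0.215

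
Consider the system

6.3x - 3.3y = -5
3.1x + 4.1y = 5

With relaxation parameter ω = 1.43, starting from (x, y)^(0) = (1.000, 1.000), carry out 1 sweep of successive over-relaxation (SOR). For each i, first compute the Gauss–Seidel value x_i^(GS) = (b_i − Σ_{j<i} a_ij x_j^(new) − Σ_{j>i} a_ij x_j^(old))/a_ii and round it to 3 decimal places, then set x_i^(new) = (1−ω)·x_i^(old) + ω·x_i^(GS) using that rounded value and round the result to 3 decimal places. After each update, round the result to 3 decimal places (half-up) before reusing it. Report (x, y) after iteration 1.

(-0.816, 2.195)

Iteration 1:
  x: GS value = (-5 - (-3.3)·1.000) / (6.3) = -0.270;  x ← (1−ω)·1.000 + ω·-0.270 = -0.816
  y: GS value = (5 - (3.1)·-0.816) / (4.1) = 1.836;  y ← (1−ω)·1.000 + ω·1.836 = 2.195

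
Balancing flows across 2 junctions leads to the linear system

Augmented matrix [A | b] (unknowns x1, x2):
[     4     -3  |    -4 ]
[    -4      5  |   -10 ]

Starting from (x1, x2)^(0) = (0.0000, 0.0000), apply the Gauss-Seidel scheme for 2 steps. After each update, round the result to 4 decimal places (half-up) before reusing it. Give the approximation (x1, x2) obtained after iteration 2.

(-3.1000, -4.4800)

Iteration 1:
  x1 = (-4 - (-3)·0.0000) / (4) = -1.0000
  x2 = (-10 - (-4)·-1.0000) / (5) = -2.8000
Iteration 2:
  x1 = (-4 - (-3)·-2.8000) / (4) = -3.1000
  x2 = (-10 - (-4)·-3.1000) / (5) = -4.4800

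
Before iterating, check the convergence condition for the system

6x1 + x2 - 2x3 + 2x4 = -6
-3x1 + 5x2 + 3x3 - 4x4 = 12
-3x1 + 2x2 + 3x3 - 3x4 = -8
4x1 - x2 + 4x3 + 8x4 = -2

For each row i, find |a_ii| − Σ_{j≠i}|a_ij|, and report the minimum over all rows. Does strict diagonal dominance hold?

row 1: |6| − (1+2+2) = 1
row 2: |5| − (3+3+4) = -5
row 3: |3| − (3+2+3) = -5
row 4: |8| − (4+1+4) = -1
minimum over rows = -5 → not strictly diagonally dominant

-5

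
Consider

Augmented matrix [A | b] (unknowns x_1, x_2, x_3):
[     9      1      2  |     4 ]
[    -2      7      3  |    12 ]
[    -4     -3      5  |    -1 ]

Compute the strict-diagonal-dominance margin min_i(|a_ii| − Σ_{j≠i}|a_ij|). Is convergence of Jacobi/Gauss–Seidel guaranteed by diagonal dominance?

-2

row 1: |9| − (1+2) = 6
row 2: |7| − (2+3) = 2
row 3: |5| − (4+3) = -2
minimum over rows = -2 → not strictly diagonally dominant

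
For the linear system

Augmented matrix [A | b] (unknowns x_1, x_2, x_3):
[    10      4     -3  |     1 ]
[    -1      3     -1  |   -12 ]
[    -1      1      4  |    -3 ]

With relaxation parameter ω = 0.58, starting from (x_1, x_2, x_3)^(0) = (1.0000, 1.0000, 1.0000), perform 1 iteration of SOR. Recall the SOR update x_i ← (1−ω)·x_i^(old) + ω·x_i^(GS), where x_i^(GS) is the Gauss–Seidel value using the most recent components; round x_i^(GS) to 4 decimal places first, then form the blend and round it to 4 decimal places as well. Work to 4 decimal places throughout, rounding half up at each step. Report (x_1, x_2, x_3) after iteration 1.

Iteration 1:
  x_1: GS value = (1 - (4)·1.0000 - (-3)·1.0000) / (10) = 0.0000;  x_1 ← (1−ω)·1.0000 + ω·0.0000 = 0.4200
  x_2: GS value = (-12 - (-1)·0.4200 - (-1)·1.0000) / (3) = -3.5267;  x_2 ← (1−ω)·1.0000 + ω·-3.5267 = -1.6255
  x_3: GS value = (-3 - (-1)·0.4200 - (1)·-1.6255) / (4) = -0.2386;  x_3 ← (1−ω)·1.0000 + ω·-0.2386 = 0.2816

(0.4200, -1.6255, 0.2816)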